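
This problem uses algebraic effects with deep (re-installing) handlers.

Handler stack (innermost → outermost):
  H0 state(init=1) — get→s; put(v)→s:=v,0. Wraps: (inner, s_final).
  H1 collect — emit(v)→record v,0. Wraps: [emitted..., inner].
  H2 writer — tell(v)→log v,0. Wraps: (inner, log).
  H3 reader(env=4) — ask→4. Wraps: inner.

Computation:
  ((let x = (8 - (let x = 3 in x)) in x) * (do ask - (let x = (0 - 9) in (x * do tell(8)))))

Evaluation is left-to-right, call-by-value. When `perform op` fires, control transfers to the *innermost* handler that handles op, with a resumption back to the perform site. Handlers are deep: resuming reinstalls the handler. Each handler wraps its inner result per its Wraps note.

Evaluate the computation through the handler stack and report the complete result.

Working:
ask @ H3 ⇒ 4
tell(8) @ H2 ⇒ log+=8
H0 returns (20, 1)
H1 returns [(20, 1)]
H2 returns ([(20, 1)], (8))
H3 returns ([(20, 1)], (8))
= ([(20, 1)], (8))

Answer: ([(20, 1)], (8))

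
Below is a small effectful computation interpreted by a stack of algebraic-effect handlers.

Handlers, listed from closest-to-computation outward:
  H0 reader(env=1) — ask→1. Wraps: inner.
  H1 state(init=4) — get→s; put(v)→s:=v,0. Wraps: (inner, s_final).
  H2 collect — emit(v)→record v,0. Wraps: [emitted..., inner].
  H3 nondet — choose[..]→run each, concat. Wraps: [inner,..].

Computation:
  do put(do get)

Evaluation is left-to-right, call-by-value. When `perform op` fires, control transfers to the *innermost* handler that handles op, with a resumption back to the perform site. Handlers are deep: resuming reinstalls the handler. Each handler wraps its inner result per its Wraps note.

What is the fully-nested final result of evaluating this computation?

Answer: [[(0, 4)]]

Working:
get @ H1 ⇒ 4
put(4) @ H1 ⇒ s:=4
H0 returns 0
H1 returns (0, 4)
H2 returns [(0, 4)]
H3 returns [[(0, 4)]]
= [[(0, 4)]]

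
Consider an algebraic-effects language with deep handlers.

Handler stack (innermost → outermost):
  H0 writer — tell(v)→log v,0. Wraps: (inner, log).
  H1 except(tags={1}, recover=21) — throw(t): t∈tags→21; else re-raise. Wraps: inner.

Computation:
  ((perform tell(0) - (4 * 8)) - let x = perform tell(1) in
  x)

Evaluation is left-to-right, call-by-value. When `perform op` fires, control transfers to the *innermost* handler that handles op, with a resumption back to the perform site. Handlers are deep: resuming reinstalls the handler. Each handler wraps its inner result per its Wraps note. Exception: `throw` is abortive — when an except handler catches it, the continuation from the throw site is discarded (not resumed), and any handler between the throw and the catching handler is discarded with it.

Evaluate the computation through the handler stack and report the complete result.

Evaluation trace:
tell(0) @ H0 ⇒ log+=0
tell(1) @ H0 ⇒ log+=1
H0 returns (-32, (0, 1))
H1 returns (-32, (0, 1))
= (-32, (0, 1))

Answer: (-32, (0, 1))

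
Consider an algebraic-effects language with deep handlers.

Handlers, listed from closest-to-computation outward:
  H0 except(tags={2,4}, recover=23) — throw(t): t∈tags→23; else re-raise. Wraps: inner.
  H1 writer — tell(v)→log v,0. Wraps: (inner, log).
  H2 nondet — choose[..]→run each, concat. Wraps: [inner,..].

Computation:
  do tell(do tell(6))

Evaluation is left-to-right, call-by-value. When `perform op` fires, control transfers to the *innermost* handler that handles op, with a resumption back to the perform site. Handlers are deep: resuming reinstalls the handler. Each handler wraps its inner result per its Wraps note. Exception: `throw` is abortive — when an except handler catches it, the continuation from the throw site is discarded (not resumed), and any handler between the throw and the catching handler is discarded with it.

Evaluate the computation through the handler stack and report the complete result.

Answer: [(0, (6, 0))]

Evaluation trace:
tell(6) @ H1 ⇒ log+=6
tell(0) @ H1 ⇒ log+=0
H0 returns 0
H1 returns (0, (6, 0))
H2 returns [(0, (6, 0))]
= [(0, (6, 0))]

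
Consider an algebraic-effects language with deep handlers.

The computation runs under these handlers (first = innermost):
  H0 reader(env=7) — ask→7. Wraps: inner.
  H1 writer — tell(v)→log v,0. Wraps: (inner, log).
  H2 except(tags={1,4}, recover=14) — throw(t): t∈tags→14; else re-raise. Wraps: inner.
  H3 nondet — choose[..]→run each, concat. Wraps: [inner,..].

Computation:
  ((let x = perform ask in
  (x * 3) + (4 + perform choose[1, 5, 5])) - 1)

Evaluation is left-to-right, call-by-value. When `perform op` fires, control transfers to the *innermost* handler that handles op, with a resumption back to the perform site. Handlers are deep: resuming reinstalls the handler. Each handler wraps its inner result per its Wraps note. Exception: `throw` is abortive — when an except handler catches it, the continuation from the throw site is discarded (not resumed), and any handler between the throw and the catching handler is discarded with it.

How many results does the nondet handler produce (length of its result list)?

Answer: 3

Evaluation trace:
ask @ H0 ⇒ 7
choose[1, 5, 5] @ H3
  branch[0] choose=1:
    H0 returns 25
    H1 returns (25, ())
    H2 returns (25, ())
    H3 returns [(25, ())]
  branch[1] choose=5:
    H0 returns 29
    H1 returns (29, ())
    H2 returns (29, ())
    H3 returns [(29, ())]
  branch[2] choose=5:
    H0 returns 29
    H1 returns (29, ())
    H2 returns (29, ())
    H3 returns [(29, ())]
= [(25, ()), (29, ()), (29, ())]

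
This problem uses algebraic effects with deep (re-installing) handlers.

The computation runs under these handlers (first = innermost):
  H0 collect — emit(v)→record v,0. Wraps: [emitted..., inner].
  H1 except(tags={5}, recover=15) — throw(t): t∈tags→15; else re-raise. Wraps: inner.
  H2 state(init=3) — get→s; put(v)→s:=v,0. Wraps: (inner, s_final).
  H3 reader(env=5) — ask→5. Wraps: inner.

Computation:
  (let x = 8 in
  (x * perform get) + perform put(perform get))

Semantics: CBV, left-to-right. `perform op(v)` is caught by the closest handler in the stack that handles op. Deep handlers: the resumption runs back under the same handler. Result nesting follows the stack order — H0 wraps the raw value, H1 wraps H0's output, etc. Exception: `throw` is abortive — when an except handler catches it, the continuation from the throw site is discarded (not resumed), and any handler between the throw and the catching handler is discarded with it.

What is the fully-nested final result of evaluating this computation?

Step-by-step:
get @ H2 ⇒ 3
get @ H2 ⇒ 3
put(3) @ H2 ⇒ s:=3
H0 returns [24]
H1 returns [24]
H2 returns ([24], 3)
H3 returns ([24], 3)
= ([24], 3)

Answer: ([24], 3)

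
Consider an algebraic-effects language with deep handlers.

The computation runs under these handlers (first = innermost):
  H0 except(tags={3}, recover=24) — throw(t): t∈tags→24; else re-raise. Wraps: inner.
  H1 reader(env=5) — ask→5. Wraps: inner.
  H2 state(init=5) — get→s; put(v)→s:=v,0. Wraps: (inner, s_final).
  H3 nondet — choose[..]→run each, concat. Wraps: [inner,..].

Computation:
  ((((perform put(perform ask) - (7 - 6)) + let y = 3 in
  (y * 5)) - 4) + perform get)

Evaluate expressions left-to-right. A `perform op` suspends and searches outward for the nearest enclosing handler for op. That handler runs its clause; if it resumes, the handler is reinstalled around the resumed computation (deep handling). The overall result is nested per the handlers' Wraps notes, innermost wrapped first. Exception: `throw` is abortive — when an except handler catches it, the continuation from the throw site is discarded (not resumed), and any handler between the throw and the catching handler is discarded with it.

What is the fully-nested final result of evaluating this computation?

Answer: [(15, 5)]

Evaluation trace:
ask @ H1 ⇒ 5
put(5) @ H2 ⇒ s:=5
get @ H2 ⇒ 5
H0 returns 15
H1 returns 15
H2 returns (15, 5)
H3 returns [(15, 5)]
= [(15, 5)]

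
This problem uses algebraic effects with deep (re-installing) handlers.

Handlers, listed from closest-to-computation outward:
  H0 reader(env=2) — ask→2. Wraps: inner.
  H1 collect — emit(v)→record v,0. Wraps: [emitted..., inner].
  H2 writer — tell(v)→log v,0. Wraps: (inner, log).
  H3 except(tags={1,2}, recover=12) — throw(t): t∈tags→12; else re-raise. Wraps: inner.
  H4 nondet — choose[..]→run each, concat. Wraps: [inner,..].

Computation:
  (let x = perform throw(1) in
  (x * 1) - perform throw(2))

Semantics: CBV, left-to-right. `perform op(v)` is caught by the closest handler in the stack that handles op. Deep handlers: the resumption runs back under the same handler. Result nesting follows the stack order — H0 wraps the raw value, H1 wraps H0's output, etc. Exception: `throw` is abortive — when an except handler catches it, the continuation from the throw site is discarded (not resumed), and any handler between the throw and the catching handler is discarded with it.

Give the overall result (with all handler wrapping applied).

Step-by-step:
throw(1) @ H3 caught ⇒ 12
H4 returns [12]
= [12]

Answer: [12]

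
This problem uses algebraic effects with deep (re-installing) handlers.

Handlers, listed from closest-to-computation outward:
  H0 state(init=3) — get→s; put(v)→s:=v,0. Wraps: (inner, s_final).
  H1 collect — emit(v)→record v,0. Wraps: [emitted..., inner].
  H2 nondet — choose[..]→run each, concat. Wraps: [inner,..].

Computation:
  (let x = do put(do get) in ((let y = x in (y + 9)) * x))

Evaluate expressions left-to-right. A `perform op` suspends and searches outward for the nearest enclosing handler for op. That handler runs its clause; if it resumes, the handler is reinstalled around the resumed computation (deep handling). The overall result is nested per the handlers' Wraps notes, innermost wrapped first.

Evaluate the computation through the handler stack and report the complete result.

Answer: [[(0, 3)]]

Evaluation trace:
get @ H0 ⇒ 3
put(3) @ H0 ⇒ s:=3
H0 returns (0, 3)
H1 returns [(0, 3)]
H2 returns [[(0, 3)]]
= [[(0, 3)]]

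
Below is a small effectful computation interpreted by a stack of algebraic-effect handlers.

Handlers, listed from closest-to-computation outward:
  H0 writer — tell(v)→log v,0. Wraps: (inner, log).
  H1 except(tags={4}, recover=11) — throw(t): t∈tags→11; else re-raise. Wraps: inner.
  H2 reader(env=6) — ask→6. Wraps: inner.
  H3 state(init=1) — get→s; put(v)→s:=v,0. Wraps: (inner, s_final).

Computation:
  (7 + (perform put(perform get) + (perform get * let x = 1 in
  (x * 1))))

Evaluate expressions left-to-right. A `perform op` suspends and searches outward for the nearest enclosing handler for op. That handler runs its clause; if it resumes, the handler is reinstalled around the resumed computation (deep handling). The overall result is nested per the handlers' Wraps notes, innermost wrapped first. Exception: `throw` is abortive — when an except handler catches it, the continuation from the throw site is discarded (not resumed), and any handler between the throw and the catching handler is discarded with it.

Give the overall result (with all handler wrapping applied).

Step-by-step:
get @ H3 ⇒ 1
put(1) @ H3 ⇒ s:=1
get @ H3 ⇒ 1
H0 returns (8, ())
H1 returns (8, ())
H2 returns (8, ())
H3 returns ((8, ()), 1)
= ((8, ()), 1)

Answer: ((8, ()), 1)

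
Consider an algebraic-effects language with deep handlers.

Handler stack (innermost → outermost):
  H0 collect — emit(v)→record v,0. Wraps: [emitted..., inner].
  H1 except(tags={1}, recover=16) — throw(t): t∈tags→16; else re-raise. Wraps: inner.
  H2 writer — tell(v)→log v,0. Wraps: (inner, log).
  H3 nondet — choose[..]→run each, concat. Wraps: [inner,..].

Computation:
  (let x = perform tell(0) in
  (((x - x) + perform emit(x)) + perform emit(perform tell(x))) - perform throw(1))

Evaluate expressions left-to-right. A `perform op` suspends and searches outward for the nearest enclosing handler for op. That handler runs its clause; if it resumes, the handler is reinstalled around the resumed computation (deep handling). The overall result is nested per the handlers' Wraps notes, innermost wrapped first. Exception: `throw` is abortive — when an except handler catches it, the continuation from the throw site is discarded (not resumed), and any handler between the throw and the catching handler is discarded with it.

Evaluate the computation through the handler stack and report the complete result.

Step-by-step:
tell(0) @ H2 ⇒ log+=0
emit(0) @ H0 ⇒ out+=0
tell(0) @ H2 ⇒ log+=0
emit(0) @ H0 ⇒ out+=0
throw(1) @ H1 caught ⇒ 16
H2 returns (16, (0, 0))
H3 returns [(16, (0, 0))]
= [(16, (0, 0))]

Answer: [(16, (0, 0))]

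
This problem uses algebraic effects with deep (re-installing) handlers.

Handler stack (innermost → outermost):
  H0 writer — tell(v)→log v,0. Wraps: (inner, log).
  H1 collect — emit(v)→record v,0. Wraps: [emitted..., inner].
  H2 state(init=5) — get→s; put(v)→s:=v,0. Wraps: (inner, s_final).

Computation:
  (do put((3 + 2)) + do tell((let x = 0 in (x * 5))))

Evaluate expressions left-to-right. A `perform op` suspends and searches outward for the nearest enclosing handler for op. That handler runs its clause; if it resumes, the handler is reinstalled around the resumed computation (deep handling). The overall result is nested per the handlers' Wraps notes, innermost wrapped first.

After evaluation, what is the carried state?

Answer: 5

Evaluation trace:
put(5) @ H2 ⇒ s:=5
tell(0) @ H0 ⇒ log+=0
H0 returns (0, (0))
H1 returns [(0, (0))]
H2 returns ([(0, (0))], 5)
= ([(0, (0))], 5)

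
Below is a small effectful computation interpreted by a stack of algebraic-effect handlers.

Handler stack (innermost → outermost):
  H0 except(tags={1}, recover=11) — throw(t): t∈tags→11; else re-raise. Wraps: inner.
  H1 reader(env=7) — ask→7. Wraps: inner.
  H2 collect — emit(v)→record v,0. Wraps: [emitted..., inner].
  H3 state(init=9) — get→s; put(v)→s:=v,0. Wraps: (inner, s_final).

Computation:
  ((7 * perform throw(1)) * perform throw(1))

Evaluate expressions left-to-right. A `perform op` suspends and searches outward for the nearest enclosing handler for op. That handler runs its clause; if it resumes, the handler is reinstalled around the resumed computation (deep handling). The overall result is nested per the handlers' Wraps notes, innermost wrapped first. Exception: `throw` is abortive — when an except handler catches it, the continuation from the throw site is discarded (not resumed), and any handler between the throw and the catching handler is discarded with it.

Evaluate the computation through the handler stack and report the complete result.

Evaluation trace:
throw(1) @ H0 caught ⇒ 11
H1 returns 11
H2 returns [11]
H3 returns ([11], 9)
= ([11], 9)

Answer: ([11], 9)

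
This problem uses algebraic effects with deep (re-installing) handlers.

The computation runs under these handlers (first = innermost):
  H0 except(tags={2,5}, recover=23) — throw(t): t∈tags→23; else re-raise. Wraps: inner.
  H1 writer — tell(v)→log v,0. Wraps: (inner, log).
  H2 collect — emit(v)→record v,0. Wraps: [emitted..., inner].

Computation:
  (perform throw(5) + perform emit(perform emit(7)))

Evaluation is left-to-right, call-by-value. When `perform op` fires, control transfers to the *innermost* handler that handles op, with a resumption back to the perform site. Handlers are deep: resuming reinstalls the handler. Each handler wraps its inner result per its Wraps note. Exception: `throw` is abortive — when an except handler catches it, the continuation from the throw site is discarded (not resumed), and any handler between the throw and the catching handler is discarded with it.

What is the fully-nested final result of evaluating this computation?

Step-by-step:
throw(5) @ H0 caught ⇒ 23
H1 returns (23, ())
H2 returns [(23, ())]
= [(23, ())]

Answer: [(23, ())]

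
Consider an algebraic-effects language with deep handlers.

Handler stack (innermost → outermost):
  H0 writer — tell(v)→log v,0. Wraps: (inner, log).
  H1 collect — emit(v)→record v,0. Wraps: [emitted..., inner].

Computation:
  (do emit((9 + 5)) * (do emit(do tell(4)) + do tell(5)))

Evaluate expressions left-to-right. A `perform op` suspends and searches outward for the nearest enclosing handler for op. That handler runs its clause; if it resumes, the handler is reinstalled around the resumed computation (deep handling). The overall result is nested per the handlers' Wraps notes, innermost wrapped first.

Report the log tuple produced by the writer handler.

Step-by-step:
emit(14) @ H1 ⇒ out+=14
tell(4) @ H0 ⇒ log+=4
emit(0) @ H1 ⇒ out+=0
tell(5) @ H0 ⇒ log+=5
H0 returns (0, (4, 5))
H1 returns [14, 0, (0, (4, 5))]
= [14, 0, (0, (4, 5))]

Answer: (4, 5)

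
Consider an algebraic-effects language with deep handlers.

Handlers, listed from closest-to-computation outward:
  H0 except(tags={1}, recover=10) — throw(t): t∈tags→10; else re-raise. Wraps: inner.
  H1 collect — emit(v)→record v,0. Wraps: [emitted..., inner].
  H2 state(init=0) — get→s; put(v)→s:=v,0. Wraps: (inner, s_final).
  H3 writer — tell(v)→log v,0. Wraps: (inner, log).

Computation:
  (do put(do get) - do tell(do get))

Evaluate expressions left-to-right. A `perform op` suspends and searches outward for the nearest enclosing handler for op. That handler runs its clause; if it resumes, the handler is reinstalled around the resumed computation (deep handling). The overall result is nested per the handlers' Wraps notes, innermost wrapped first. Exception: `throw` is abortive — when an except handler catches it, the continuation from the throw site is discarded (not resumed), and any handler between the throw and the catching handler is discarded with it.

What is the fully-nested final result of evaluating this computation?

Working:
get @ H2 ⇒ 0
put(0) @ H2 ⇒ s:=0
get @ H2 ⇒ 0
tell(0) @ H3 ⇒ log+=0
H0 returns 0
H1 returns [0]
H2 returns ([0], 0)
H3 returns (([0], 0), (0))
= (([0], 0), (0))

Answer: (([0], 0), (0))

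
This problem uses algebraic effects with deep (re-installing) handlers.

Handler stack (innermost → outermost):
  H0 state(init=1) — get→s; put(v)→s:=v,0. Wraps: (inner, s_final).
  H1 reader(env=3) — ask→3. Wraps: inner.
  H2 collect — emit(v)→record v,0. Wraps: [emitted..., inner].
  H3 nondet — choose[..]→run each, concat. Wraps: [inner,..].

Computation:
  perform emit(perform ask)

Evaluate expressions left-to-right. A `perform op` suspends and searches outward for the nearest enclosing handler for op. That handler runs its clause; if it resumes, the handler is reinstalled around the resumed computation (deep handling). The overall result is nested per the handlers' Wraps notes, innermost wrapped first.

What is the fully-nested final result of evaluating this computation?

Answer: [[3, (0, 1)]]

Working:
ask @ H1 ⇒ 3
emit(3) @ H2 ⇒ out+=3
H0 returns (0, 1)
H1 returns (0, 1)
H2 returns [3, (0, 1)]
H3 returns [[3, (0, 1)]]
= [[3, (0, 1)]]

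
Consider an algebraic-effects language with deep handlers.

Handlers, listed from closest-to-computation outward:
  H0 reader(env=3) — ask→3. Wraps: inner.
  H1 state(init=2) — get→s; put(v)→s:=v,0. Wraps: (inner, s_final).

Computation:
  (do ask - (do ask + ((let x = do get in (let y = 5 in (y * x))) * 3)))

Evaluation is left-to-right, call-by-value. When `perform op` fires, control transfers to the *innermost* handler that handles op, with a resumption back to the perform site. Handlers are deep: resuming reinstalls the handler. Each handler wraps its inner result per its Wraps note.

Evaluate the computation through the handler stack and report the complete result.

Evaluation trace:
ask @ H0 ⇒ 3
ask @ H0 ⇒ 3
get @ H1 ⇒ 2
H0 returns -30
H1 returns (-30, 2)
= (-30, 2)

Answer: (-30, 2)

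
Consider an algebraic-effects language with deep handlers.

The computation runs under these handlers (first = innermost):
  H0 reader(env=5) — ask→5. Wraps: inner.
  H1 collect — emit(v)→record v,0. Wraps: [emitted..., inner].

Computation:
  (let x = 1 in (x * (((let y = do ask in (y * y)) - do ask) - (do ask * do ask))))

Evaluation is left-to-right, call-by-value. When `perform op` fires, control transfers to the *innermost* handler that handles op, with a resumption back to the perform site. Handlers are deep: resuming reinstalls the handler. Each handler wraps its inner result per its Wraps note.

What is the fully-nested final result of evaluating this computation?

Working:
ask @ H0 ⇒ 5
ask @ H0 ⇒ 5
ask @ H0 ⇒ 5
ask @ H0 ⇒ 5
H0 returns -5
H1 returns [-5]
= [-5]

Answer: [-5]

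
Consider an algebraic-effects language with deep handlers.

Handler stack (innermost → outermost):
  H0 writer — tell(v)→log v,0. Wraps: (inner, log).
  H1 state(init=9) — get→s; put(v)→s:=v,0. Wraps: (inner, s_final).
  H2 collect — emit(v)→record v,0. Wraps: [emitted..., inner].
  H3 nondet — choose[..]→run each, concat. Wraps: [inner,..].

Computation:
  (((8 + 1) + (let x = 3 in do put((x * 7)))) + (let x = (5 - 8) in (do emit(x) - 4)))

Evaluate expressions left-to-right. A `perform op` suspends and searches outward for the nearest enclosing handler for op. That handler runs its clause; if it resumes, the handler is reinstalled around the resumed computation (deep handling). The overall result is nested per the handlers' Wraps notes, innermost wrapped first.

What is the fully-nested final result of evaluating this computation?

Evaluation trace:
put(21) @ H1 ⇒ s:=21
emit(-3) @ H2 ⇒ out+=-3
H0 returns (5, ())
H1 returns ((5, ()), 21)
H2 returns [-3, ((5, ()), 21)]
H3 returns [[-3, ((5, ()), 21)]]
= [[-3, ((5, ()), 21)]]

Answer: [[-3, ((5, ()), 21)]]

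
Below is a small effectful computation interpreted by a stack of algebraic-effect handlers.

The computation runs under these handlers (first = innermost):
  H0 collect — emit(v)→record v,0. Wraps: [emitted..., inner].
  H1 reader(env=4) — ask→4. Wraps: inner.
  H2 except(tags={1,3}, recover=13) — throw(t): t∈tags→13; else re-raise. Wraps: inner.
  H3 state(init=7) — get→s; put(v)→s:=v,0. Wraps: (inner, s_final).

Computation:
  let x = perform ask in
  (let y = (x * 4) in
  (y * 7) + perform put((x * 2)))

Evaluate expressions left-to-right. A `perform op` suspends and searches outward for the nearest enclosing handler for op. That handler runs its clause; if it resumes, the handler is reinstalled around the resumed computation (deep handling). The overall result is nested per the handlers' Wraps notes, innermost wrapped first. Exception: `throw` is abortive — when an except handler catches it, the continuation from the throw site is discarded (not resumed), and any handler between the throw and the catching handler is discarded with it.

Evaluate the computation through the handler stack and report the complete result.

Answer: ([112], 8)

Evaluation trace:
ask @ H1 ⇒ 4
put(8) @ H3 ⇒ s:=8
H0 returns [112]
H1 returns [112]
H2 returns [112]
H3 returns ([112], 8)
= ([112], 8)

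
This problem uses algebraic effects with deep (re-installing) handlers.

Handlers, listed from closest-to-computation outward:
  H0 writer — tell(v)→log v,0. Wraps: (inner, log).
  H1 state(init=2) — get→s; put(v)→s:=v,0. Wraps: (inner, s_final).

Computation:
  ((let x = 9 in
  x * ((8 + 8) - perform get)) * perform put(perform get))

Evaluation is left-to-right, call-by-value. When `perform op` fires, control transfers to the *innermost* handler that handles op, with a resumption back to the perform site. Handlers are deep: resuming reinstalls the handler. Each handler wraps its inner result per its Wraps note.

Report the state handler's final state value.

Answer: 2

Step-by-step:
get @ H1 ⇒ 2
get @ H1 ⇒ 2
put(2) @ H1 ⇒ s:=2
H0 returns (0, ())
H1 returns ((0, ()), 2)
= ((0, ()), 2)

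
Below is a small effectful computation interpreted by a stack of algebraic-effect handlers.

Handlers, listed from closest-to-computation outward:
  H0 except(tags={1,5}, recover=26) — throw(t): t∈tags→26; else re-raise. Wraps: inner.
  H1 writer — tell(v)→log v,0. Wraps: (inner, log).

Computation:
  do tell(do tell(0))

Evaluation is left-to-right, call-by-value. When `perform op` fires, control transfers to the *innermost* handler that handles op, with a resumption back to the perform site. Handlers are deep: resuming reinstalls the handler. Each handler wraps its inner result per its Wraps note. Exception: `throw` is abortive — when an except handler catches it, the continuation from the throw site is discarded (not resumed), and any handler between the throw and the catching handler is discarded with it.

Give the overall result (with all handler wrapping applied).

Working:
tell(0) @ H1 ⇒ log+=0
tell(0) @ H1 ⇒ log+=0
H0 returns 0
H1 returns (0, (0, 0))
= (0, (0, 0))

Answer: (0, (0, 0))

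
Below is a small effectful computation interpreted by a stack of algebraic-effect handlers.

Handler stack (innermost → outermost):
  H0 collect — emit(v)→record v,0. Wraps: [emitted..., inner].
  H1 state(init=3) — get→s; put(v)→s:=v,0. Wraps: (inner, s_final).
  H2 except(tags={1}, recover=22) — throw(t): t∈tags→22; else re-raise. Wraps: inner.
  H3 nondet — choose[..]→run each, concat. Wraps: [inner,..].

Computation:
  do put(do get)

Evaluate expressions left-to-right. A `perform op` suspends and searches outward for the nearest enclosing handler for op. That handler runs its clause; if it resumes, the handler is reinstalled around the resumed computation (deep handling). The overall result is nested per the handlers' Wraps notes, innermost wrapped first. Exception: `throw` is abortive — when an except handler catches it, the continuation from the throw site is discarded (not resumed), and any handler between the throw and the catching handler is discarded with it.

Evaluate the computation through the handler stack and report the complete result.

Answer: [([0], 3)]

Step-by-step:
get @ H1 ⇒ 3
put(3) @ H1 ⇒ s:=3
H0 returns [0]
H1 returns ([0], 3)
H2 returns ([0], 3)
H3 returns [([0], 3)]
= [([0], 3)]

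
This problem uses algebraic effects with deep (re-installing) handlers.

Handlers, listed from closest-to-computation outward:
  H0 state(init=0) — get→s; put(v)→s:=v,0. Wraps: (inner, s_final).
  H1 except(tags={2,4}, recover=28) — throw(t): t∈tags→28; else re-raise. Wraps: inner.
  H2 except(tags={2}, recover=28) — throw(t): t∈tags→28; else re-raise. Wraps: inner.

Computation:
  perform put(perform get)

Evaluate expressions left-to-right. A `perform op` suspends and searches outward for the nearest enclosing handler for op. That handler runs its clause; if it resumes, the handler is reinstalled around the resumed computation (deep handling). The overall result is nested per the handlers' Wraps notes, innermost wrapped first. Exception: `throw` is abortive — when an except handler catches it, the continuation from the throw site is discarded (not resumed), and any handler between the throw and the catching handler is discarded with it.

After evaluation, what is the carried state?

Answer: 0

Evaluation trace:
get @ H0 ⇒ 0
put(0) @ H0 ⇒ s:=0
H0 returns (0, 0)
H1 returns (0, 0)
H2 returns (0, 0)
= (0, 0)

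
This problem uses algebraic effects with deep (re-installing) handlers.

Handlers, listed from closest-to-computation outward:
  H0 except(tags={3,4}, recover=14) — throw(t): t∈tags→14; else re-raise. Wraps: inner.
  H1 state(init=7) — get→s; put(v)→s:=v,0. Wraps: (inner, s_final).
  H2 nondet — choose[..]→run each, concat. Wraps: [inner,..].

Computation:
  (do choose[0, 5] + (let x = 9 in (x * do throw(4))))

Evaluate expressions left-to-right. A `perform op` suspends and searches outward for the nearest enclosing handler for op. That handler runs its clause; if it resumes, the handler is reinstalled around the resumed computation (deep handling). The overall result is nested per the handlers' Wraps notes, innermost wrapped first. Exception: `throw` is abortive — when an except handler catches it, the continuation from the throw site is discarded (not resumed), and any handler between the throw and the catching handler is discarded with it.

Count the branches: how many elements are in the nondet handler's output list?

Working:
choose[0, 5] @ H2
  branch[0] choose=0:
    throw(4) @ H0 caught ⇒ 14
    H1 returns (14, 7)
    H2 returns [(14, 7)]
  branch[1] choose=5:
    throw(4) @ H0 caught ⇒ 14
    H1 returns (14, 7)
    H2 returns [(14, 7)]
= [(14, 7), (14, 7)]

Answer: 2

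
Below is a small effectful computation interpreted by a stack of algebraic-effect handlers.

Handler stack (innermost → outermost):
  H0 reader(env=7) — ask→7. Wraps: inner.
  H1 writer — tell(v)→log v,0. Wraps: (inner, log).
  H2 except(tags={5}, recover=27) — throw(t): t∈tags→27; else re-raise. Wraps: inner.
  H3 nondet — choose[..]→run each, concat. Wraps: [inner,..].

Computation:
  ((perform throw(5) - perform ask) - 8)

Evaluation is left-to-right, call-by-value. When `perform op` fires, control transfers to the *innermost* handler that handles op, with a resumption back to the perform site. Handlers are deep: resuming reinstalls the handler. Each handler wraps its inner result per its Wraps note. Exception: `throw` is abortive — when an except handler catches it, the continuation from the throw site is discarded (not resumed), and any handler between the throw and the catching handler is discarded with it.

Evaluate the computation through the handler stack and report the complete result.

Evaluation trace:
throw(5) @ H2 caught ⇒ 27
H3 returns [27]
= [27]

Answer: [27]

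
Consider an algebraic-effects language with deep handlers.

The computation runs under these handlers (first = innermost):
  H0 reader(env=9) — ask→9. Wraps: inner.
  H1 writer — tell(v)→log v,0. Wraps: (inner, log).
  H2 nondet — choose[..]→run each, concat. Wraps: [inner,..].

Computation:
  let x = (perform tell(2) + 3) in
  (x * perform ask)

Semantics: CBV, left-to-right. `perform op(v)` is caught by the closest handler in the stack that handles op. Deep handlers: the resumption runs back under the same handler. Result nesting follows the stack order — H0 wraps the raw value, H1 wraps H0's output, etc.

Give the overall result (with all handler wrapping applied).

Step-by-step:
tell(2) @ H1 ⇒ log+=2
ask @ H0 ⇒ 9
H0 returns 27
H1 returns (27, (2))
H2 returns [(27, (2))]
= [(27, (2))]

Answer: [(27, (2))]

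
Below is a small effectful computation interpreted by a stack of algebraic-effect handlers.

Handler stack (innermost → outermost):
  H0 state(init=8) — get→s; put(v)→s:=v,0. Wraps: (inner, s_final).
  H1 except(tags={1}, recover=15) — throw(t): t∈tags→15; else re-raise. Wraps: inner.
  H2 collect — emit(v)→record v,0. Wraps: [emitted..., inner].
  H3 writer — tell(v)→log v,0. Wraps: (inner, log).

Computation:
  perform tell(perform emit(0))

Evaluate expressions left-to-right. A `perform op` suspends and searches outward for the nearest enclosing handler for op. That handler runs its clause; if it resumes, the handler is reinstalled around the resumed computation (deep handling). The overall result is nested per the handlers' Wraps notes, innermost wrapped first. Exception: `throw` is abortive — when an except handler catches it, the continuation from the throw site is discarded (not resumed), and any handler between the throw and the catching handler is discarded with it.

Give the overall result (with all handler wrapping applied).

Answer: ([0, (0, 8)], (0))

Evaluation trace:
emit(0) @ H2 ⇒ out+=0
tell(0) @ H3 ⇒ log+=0
H0 returns (0, 8)
H1 returns (0, 8)
H2 returns [0, (0, 8)]
H3 returns ([0, (0, 8)], (0))
= ([0, (0, 8)], (0))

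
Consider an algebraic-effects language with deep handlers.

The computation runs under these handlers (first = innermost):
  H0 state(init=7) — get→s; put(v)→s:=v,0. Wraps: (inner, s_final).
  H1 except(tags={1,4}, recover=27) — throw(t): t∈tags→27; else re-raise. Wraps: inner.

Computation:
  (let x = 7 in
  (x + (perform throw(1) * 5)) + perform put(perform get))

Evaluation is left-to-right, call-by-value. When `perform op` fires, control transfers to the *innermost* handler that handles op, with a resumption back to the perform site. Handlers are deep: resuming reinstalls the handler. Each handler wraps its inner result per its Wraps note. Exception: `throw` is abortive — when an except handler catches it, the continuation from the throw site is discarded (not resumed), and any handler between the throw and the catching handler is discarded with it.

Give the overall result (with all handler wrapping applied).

Answer: 27

Evaluation trace:
throw(1) @ H1 caught ⇒ 27
= 27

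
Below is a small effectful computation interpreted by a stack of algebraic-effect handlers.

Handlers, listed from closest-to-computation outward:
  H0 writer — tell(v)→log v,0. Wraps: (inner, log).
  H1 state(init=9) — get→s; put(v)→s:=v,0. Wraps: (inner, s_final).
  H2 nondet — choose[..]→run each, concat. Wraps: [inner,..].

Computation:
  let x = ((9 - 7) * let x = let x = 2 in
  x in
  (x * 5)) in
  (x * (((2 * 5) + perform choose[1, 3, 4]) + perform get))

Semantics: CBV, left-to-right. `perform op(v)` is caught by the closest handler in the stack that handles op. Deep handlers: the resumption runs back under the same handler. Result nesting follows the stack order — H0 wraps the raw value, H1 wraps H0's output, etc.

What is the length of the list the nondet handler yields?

Answer: 3

Evaluation trace:
choose[1, 3, 4] @ H2
  branch[0] choose=1:
    get @ H1 ⇒ 9
    H0 returns (400, ())
    H1 returns ((400, ()), 9)
    H2 returns [((400, ()), 9)]
  branch[1] choose=3:
    get @ H1 ⇒ 9
    H0 returns (440, ())
    H1 returns ((440, ()), 9)
    H2 returns [((440, ()), 9)]
  branch[2] choose=4:
    get @ H1 ⇒ 9
    H0 returns (460, ())
    H1 returns ((460, ()), 9)
    H2 returns [((460, ()), 9)]
= [((400, ()), 9), ((440, ()), 9), ((460, ()), 9)]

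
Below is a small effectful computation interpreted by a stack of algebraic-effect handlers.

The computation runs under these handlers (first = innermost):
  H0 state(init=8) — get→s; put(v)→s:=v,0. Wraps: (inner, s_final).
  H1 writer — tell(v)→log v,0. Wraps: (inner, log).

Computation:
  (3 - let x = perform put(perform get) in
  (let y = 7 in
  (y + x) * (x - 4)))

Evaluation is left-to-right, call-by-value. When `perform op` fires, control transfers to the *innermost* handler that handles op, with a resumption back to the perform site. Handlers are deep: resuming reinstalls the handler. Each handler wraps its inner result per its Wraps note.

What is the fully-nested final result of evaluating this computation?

Working:
get @ H0 ⇒ 8
put(8) @ H0 ⇒ s:=8
H0 returns (31, 8)
H1 returns ((31, 8), ())
= ((31, 8), ())

Answer: ((31, 8), ())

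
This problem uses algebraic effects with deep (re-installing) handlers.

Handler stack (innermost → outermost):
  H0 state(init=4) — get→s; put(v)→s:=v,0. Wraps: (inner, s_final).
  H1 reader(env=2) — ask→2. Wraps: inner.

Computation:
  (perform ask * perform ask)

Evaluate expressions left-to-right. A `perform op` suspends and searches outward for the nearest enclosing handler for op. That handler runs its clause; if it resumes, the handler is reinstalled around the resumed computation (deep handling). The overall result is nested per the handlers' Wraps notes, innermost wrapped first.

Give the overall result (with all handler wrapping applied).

Working:
ask @ H1 ⇒ 2
ask @ H1 ⇒ 2
H0 returns (4, 4)
H1 returns (4, 4)
= (4, 4)

Answer: (4, 4)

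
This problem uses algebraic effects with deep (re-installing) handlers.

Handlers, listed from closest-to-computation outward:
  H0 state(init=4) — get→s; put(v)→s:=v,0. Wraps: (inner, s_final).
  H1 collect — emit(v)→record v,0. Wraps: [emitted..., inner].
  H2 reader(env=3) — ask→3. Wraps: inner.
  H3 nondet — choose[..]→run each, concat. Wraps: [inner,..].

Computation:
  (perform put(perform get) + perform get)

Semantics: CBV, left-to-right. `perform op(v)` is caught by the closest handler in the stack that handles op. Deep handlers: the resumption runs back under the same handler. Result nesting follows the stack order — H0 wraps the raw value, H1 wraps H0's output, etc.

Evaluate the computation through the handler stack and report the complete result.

Working:
get @ H0 ⇒ 4
put(4) @ H0 ⇒ s:=4
get @ H0 ⇒ 4
H0 returns (4, 4)
H1 returns [(4, 4)]
H2 returns [(4, 4)]
H3 returns [[(4, 4)]]
= [[(4, 4)]]

Answer: [[(4, 4)]]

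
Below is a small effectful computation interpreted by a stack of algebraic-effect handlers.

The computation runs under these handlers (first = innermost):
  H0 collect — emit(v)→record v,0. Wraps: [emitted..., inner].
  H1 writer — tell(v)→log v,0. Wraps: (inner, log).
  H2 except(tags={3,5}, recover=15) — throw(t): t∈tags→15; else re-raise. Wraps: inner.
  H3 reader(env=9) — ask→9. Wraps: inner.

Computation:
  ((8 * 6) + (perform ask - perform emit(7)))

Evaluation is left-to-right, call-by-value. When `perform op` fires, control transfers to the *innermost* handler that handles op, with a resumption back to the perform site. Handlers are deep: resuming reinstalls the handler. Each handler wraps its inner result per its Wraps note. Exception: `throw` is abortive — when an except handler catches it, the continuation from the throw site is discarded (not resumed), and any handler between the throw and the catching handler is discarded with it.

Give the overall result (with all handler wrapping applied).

Answer: ([7, 57], ())

Step-by-step:
ask @ H3 ⇒ 9
emit(7) @ H0 ⇒ out+=7
H0 returns [7, 57]
H1 returns ([7, 57], ())
H2 returns ([7, 57], ())
H3 returns ([7, 57], ())
= ([7, 57], ())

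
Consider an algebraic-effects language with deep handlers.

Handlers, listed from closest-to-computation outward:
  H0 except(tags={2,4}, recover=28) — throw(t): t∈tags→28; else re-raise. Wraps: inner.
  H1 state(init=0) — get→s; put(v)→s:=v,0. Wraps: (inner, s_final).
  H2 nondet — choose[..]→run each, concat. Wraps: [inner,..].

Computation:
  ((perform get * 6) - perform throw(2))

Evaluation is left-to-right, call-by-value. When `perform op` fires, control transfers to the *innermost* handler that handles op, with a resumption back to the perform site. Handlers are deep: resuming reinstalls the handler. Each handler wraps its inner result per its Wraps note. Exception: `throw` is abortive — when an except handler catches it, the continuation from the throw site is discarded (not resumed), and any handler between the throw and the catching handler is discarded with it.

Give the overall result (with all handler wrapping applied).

Answer: [(28, 0)]

Step-by-step:
get @ H1 ⇒ 0
throw(2) @ H0 caught ⇒ 28
H1 returns (28, 0)
H2 returns [(28, 0)]
= [(28, 0)]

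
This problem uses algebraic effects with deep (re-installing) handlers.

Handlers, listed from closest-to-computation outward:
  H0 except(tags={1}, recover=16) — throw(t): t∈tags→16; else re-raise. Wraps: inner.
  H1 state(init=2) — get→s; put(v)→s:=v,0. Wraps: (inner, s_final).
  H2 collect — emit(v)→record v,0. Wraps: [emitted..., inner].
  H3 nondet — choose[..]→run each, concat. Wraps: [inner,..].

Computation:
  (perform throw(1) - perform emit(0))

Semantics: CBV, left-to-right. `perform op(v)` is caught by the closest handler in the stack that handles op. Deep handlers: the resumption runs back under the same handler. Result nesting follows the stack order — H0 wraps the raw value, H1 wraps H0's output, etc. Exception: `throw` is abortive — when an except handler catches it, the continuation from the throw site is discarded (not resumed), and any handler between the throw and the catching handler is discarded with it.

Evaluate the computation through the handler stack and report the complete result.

Answer: [[(16, 2)]]

Working:
throw(1) @ H0 caught ⇒ 16
H1 returns (16, 2)
H2 returns [(16, 2)]
H3 returns [[(16, 2)]]
= [[(16, 2)]]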